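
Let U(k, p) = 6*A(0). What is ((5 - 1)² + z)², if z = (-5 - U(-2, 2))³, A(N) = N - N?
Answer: 11881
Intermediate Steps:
A(N) = 0
U(k, p) = 0 (U(k, p) = 6*0 = 0)
z = -125 (z = (-5 - 1*0)³ = (-5 + 0)³ = (-5)³ = -125)
((5 - 1)² + z)² = ((5 - 1)² - 125)² = (4² - 125)² = (16 - 125)² = (-109)² = 11881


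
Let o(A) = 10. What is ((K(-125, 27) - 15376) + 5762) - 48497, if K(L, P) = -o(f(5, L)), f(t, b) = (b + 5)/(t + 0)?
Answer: -58121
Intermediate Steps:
f(t, b) = (5 + b)/t
K(L, P) = -10 (K(L, P) = -1*10 = -10)
((K(-125, 27) - 15376) + 5762) - 48497 = ((-10 - 15376) + 5762) - 48497 = (-15386 + 5762) - 48497 = -9624 - 48497 = -58121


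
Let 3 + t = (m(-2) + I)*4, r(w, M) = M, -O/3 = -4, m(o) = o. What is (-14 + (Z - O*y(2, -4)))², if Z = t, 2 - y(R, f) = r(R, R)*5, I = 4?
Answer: 7569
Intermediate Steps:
O = 12 (O = -3*(-4) = 12)
y(R, f) = 2 - 5*R (y(R, f) = 2 - R*5 = 2 - 5*R)
t = 5 (t = -3 + (-2 + 4)*4 = -3 + 2*4 = -3 + 8 = 5)
Z = 5
(-14 + (Z - O*y(2, -4)))² = (-14 + (5 - 12*(2 - 5*2)))² = (-14 + (5 - 12*(2 - 10)))² = (-14 + (5 - 12*(-8)))² = (-14 + (5 - 1*(-96)))² = (-14 + (5 + 96))² = (-14 + 101)² = 87² = 7569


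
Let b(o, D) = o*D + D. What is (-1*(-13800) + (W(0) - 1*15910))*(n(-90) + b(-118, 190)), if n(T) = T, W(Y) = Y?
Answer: 47095200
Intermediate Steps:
b(o, D) = D + D*o (b(o, D) = D*o + D = D + D*o)
(-1*(-13800) + (W(0) - 1*15910))*(n(-90) + b(-118, 190)) = (-1*(-13800) + (0 - 1*15910))*(-90 + 190*(1 - 118)) = (13800 + (0 - 15910))*(-90 + 190*(-117)) = (13800 - 15910)*(-90 - 22230) = -2110*(-22320) = 47095200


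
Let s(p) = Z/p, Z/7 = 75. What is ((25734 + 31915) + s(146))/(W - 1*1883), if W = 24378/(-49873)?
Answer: -419794955567/13714544602 ≈ -30.609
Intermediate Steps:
Z = 525 (Z = 7*75 = 525)
W = -24378/49873 (W = 24378*(-1/49873) = -24378/49873 ≈ -0.48880)
s(p) = 525/p
((25734 + 31915) + s(146))/(W - 1*1883) = ((25734 + 31915) + 525/146)/(-24378/49873 - 1*1883) = (57649 + 525*(1/146))/(-24378/49873 - 1883) = (57649 + 525/146)/(-93935237/49873) = (8417279/146)*(-49873/93935237) = -419794955567/13714544602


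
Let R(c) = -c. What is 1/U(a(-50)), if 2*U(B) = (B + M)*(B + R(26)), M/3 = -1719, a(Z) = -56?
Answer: 1/213733 ≈ 4.6787e-6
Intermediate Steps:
M = -5157 (M = 3*(-1719) = -5157)
U(B) = (-5157 + B)*(-26 + B)/2 (U(B) = ((B - 5157)*(B - 1*26))/2 = ((-5157 + B)*(B - 26))/2 = ((-5157 + B)*(-26 + B))/2 = (-5157 + B)*(-26 + B)/2)
1/U(a(-50)) = 1/(67041 + (1/2)*(-56)**2 - 5183/2*(-56)) = 1/(67041 + (1/2)*3136 + 145124) = 1/(67041 + 1568 + 145124) = 1/213733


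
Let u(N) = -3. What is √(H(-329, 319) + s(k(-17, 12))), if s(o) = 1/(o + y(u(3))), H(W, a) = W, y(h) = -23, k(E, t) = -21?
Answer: I*√159247/22 ≈ 18.139*I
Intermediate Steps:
s(o) = 1/(-23 + o) (s(o) = 1/(o - 23) = 1/(-23 + o))
√(H(-329, 319) + s(k(-17, 12))) = √(-329 + 1/(-23 - 21)) = √(-329 + 1/(-44)) = √(-329 - 1/44) = √(-14477/44) = I*√159247/22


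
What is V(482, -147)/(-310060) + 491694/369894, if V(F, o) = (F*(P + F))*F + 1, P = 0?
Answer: -982579475963/2730698420 ≈ -359.83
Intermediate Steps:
V(F, o) = 1 + F³ (V(F, o) = (F*(0 + F))*F + 1 = (F*F)*F + 1 = F²*F + 1 = F³ + 1 = 1 + F³)
V(482, -147)/(-310060) + 491694/369894 = (1 + 482³)/(-310060) + 491694/369894 = (1 + 111980168)*(-1/310060) + 491694*(1/369894) = 111980169*(-1/310060) + 11707/8807 = -111980169/310060 + 11707/8807 = -982579475963/2730698420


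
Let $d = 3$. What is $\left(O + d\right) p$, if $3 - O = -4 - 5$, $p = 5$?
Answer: $75$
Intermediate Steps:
$O = 12$ ($O = 3 - \left(-4 - 5\right) = 3 - -9 = 3 + 9 = 12$)
$\left(O + d\right) p = \left(12 + 3\right) 5 = 15 \cdot 5 = 75$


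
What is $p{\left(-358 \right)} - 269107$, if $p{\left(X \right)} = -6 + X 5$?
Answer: $-270903$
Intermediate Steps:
$p{\left(X \right)} = -6 + 5 X$
$p{\left(-358 \right)} - 269107 = \left(-6 + 5 \left(-358\right)\right) - 269107 = \left(-6 - 1790\right) - 269107 = -1796 - 269107 = -270903$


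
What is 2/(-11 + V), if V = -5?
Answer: -⅛ ≈ -0.12500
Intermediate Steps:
2/(-11 + V) = 2/(-11 - 5) = 2/(-16) = -1/16*2 = -⅛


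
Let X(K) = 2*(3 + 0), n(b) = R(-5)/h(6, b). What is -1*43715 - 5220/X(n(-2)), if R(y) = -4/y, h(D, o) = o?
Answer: -44585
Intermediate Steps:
n(b) = 4/(5*b) (n(b) = (-4/(-5))/b = (-4*(-1/5))/b = 4/(5*b))
X(K) = 6 (X(K) = 2*3 = 6)
-1*43715 - 5220/X(n(-2)) = -1*43715 - 5220/6 = -43715 - 5220/6 = -43715 - 1*870 = -43715 - 870 = -44585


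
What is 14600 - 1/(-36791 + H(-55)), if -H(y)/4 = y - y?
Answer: 537148601/36791 ≈ 14600.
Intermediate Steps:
H(y) = 0 (H(y) = -4*(y - y) = -4*0 = 0)
14600 - 1/(-36791 + H(-55)) = 14600 - 1/(-36791 + 0) = 14600 - 1/(-36791) = 14600 - 1*(-1/36791) = 14600 + 1/36791 = 537148601/36791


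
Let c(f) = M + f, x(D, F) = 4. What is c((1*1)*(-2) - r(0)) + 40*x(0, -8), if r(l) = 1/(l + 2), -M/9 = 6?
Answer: 207/2 ≈ 103.50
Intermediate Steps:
M = -54 (M = -9*6 = -54)
r(l) = 1/(2 + l)
c(f) = -54 + f
c((1*1)*(-2) - r(0)) + 40*x(0, -8) = (-54 + ((1*1)*(-2) - 1/(2 + 0))) + 40*4 = (-54 + (1*(-2) - 1/2)) + 160 = (-54 + (-2 - 1*1/2)) + 160 = (-54 + (-2 - 1/2)) + 160 = (-54 - 5/2) + 160 = -113/2 + 160 = 207/2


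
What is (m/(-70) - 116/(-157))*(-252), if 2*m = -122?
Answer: -318546/785 ≈ -405.79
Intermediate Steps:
m = -61 (m = (½)*(-122) = -61)
(m/(-70) - 116/(-157))*(-252) = (-61/(-70) - 116/(-157))*(-252) = (-61*(-1/70) - 116*(-1/157))*(-252) = (61/70 + 116/157)*(-252) = (17697/10990)*(-252) = -318546/785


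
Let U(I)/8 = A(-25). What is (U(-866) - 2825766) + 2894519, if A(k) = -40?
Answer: 68433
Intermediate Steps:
U(I) = -320 (U(I) = 8*(-40) = -320)
(U(-866) - 2825766) + 2894519 = (-320 - 2825766) + 2894519 = -2826086 + 2894519 = 68433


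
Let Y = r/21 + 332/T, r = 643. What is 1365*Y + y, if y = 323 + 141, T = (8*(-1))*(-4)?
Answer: 451367/8 ≈ 56421.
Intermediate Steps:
T = 32 (T = -8*(-4) = 32)
y = 464
Y = 6887/168 (Y = 643/21 + 332/32 = 643*(1/21) + 332*(1/32) = 643/21 + 83/8 = 6887/168 ≈ 40.994)
1365*Y + y = 1365*(6887/168) + 464 = 447655/8 + 464 = 451367/8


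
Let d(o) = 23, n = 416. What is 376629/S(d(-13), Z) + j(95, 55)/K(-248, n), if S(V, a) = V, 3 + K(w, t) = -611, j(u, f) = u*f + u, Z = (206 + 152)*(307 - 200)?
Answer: 115563923/7061 ≈ 16367.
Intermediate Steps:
Z = 38306 (Z = 358*107 = 38306)
j(u, f) = u + f*u (j(u, f) = f*u + u = u + f*u)
K(w, t) = -614 (K(w, t) = -3 - 611 = -614)
376629/S(d(-13), Z) + j(95, 55)/K(-248, n) = 376629/23 + (95*(1 + 55))/(-614) = 376629*(1/23) + (95*56)*(-1/614) = 376629/23 + 5320*(-1/614) = 376629/23 - 2660/307 = 115563923/7061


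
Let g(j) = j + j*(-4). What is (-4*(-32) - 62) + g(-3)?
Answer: 75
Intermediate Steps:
g(j) = -3*j (g(j) = j - 4*j = -3*j)
(-4*(-32) - 62) + g(-3) = (-4*(-32) - 62) - 3*(-3) = (128 - 62) + 9 = 66 + 9 = 75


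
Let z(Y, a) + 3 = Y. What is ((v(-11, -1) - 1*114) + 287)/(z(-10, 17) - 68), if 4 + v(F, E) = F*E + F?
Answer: -169/81 ≈ -2.0864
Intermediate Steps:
v(F, E) = -4 + F + E*F (v(F, E) = -4 + (F*E + F) = -4 + (E*F + F) = -4 + (F + E*F) = -4 + F + E*F)
z(Y, a) = -3 + Y
((v(-11, -1) - 1*114) + 287)/(z(-10, 17) - 68) = (((-4 - 11 - 1*(-11)) - 1*114) + 287)/((-3 - 10) - 68) = (((-4 - 11 + 11) - 114) + 287)/(-13 - 68) = ((-4 - 114) + 287)/(-81) = (-118 + 287)*(-1/81) = 169*(-1/81) = -169/81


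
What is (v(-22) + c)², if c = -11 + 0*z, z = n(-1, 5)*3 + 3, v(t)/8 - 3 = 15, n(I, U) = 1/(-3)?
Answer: 17689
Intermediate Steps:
n(I, U) = -⅓
v(t) = 144 (v(t) = 24 + 8*15 = 24 + 120 = 144)
z = 2 (z = -⅓*3 + 3 = -1 + 3 = 2)
c = -11 (c = -11 + 0*2 = -11 + 0 = -11)
(v(-22) + c)² = (144 - 11)² = 133² = 17689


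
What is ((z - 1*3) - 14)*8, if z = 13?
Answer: -32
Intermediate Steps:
((z - 1*3) - 14)*8 = ((13 - 1*3) - 14)*8 = ((13 - 3) - 14)*8 = (10 - 14)*8 = -4*8 = -32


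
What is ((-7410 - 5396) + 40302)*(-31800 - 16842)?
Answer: -1337460432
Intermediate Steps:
((-7410 - 5396) + 40302)*(-31800 - 16842) = (-12806 + 40302)*(-48642) = 27496*(-48642) = -1337460432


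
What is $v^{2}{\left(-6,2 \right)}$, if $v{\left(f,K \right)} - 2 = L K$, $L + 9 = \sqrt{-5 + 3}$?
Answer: $248 - 64 i \sqrt{2} \approx 248.0 - 90.51 i$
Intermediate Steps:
$L = -9 + i \sqrt{2}$ ($L = -9 + \sqrt{-5 + 3} = -9 + \sqrt{-2} = -9 + i \sqrt{2} \approx -9.0 + 1.4142 i$)
$v{\left(f,K \right)} = 2 + K \left(-9 + i \sqrt{2}\right)$ ($v{\left(f,K \right)} = 2 + \left(-9 + i \sqrt{2}\right) K = 2 + K \left(-9 + i \sqrt{2}\right)$)
$v^{2}{\left(-6,2 \right)} = \left(2 - 2 \left(9 - i \sqrt{2}\right)\right)^{2} = \left(2 - \left(18 - 2 i \sqrt{2}\right)\right)^{2} = \left(-16 + 2 i \sqrt{2}\right)^{2}$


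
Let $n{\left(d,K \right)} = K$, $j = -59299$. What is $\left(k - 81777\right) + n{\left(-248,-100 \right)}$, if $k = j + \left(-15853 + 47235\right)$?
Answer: $-109794$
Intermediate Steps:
$k = -27917$ ($k = -59299 + \left(-15853 + 47235\right) = -59299 + 31382 = -27917$)
$\left(k - 81777\right) + n{\left(-248,-100 \right)} = \left(-27917 - 81777\right) - 100 = -109694 - 100 = -109794$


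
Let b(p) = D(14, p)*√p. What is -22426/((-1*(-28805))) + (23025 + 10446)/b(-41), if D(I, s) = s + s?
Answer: -22426/28805 + 33471*I*√41/3362 ≈ -0.77855 + 63.747*I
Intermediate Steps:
D(I, s) = 2*s
b(p) = 2*p^(3/2) (b(p) = (2*p)*√p = 2*p^(3/2))
-22426/((-1*(-28805))) + (23025 + 10446)/b(-41) = -22426/((-1*(-28805))) + (23025 + 10446)/((2*(-41)^(3/2))) = -22426/28805 + 33471/((2*(-41*I*√41))) = -22426*1/28805 + 33471/((-82*I*√41)) = -22426/28805 + 33471*(I*√41/3362) = -22426/28805 + 33471*I*√41/3362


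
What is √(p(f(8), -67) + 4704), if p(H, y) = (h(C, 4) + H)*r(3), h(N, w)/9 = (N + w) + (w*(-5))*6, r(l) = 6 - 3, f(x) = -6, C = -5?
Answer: √1419 ≈ 37.670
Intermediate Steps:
r(l) = 3
h(N, w) = -261*w + 9*N (h(N, w) = 9*((N + w) + (w*(-5))*6) = 9*((N + w) - 5*w*6) = 9*((N + w) - 30*w) = 9*(N - 29*w) = -261*w + 9*N)
p(H, y) = -3267 + 3*H (p(H, y) = ((-261*4 + 9*(-5)) + H)*3 = ((-1044 - 45) + H)*3 = (-1089 + H)*3 = -3267 + 3*H)
√(p(f(8), -67) + 4704) = √((-3267 + 3*(-6)) + 4704) = √((-3267 - 18) + 4704) = √(-3285 + 4704) = √1419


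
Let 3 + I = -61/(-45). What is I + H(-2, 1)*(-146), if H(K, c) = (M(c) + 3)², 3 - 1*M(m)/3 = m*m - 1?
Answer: -946154/45 ≈ -21026.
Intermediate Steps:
I = -74/45 (I = -3 - 61/(-45) = -3 - 61*(-1/45) = -3 + 61/45 = -74/45 ≈ -1.6444)
M(m) = 12 - 3*m² (M(m) = 9 - 3*(m*m - 1) = 9 - 3*(m² - 1) = 9 - 3*(-1 + m²) = 9 + (3 - 3*m²) = 12 - 3*m²)
H(K, c) = (15 - 3*c²)² (H(K, c) = ((12 - 3*c²) + 3)² = (15 - 3*c²)²)
I + H(-2, 1)*(-146) = -74/45 + (9*(-5 + 1²)²)*(-146) = -74/45 + (9*(-5 + 1)²)*(-146) = -74/45 + (9*(-4)²)*(-146) = -74/45 + (9*16)*(-146) = -74/45 + 144*(-146) = -74/45 - 21024 = -946154/45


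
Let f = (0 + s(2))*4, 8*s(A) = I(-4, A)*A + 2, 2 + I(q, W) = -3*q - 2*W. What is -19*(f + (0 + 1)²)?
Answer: -152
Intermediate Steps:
I(q, W) = -2 - 3*q - 2*W (I(q, W) = -2 + (-3*q - 2*W) = -2 - 3*q - 2*W)
s(A) = ¼ + A*(10 - 2*A)/8 (s(A) = ((-2 - 3*(-4) - 2*A)*A + 2)/8 = ((-2 + 12 - 2*A)*A + 2)/8 = ((10 - 2*A)*A + 2)/8 = (A*(10 - 2*A) + 2)/8 = (2 + A*(10 - 2*A))/8 = ¼ + A*(10 - 2*A)/8)
f = 7 (f = (0 + (¼ - ¼*2*(-5 + 2)))*4 = (0 + (¼ - ¼*2*(-3)))*4 = (0 + (¼ + 3/2))*4 = (0 + 7/4)*4 = (7/4)*4 = 7)
-19*(f + (0 + 1)²) = -19*(7 + (0 + 1)²) = -19*(7 + 1²) = -19*(7 + 1) = -19*8 = -152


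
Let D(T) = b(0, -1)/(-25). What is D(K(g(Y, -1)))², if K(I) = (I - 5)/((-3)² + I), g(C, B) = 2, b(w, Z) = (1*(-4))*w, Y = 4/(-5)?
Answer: 0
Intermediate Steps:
Y = -⅘ (Y = 4*(-⅕) = -⅘ ≈ -0.80000)
b(w, Z) = -4*w
K(I) = (-5 + I)/(9 + I)
D(T) = 0 (D(T) = -4*0/(-25) = 0*(-1/25) = 0)
D(K(g(Y, -1)))² = 0² = 0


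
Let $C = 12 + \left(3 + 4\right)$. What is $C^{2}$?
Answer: $361$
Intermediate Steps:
$C = 19$ ($C = 12 + 7 = 19$)
$C^{2} = 19^{2} = 361$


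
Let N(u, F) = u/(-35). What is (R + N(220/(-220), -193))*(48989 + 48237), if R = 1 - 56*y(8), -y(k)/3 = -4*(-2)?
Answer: 4577011176/35 ≈ 1.3077e+8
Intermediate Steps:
N(u, F) = -u/35 (N(u, F) = u*(-1/35) = -u/35)
y(k) = -24 (y(k) = -(-12)*(-2) = -3*8 = -24)
R = 1345 (R = 1 - 56*(-24) = 1 + 1344 = 1345)
(R + N(220/(-220), -193))*(48989 + 48237) = (1345 - 44/(7*(-220)))*(48989 + 48237) = (1345 - 44*(-1)/(7*220))*97226 = (1345 - 1/35*(-1))*97226 = (1345 + 1/35)*97226 = (47076/35)*97226 = 4577011176/35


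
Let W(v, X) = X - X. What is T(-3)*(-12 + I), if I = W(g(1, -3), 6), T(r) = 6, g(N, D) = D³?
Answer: -72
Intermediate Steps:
W(v, X) = 0
I = 0
T(-3)*(-12 + I) = 6*(-12 + 0) = 6*(-12) = -72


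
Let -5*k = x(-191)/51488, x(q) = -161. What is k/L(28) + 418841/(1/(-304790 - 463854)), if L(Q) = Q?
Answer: -331520544742935017/1029760 ≈ -3.2194e+11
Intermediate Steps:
k = 161/257440 (k = -(-161)/(5*51488) = -1/5*(-161/51488) = 161/257440 ≈ 0.00062539)
k/L(28) + 418841/(1/(-304790 - 463854)) = (161/257440)/28 + 418841/(1/(-304790 - 463854)) = (161/257440)*(1/28) + 418841/(1/(-768644)) = 23/1029760 + 418841/(-1/768644) = 23/1029760 + 418841*(-768644) = 23/1029760 - 321939621604 = -331520544742935017/1029760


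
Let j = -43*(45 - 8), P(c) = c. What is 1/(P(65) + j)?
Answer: -1/1526 ≈ -0.00065531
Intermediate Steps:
j = -1591 (j = -43*37 = -1591)
1/(P(65) + j) = 1/(65 - 1591) = 1/(-1526) = -1/1526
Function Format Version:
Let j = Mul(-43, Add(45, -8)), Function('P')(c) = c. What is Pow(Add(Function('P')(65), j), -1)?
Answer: Rational(-1, 1526) ≈ -0.00065531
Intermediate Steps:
j = -1591 (j = Mul(-43, 37) = -1591)
Pow(Add(Function('P')(65), j), -1) = Pow(Add(65, -1591), -1) = Pow(-1526, -1) = Rational(-1, 1526)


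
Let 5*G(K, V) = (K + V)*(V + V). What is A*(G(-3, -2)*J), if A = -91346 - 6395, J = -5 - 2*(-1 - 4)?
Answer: -1954820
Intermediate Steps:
G(K, V) = 2*V*(K + V)/5 (G(K, V) = ((K + V)*(V + V))/5 = ((K + V)*(2*V))/5 = (2*V*(K + V))/5 = 2*V*(K + V)/5)
J = 5 (J = -5 - 2*(-5) = -5 + 10 = 5)
A = -97741
A*(G(-3, -2)*J) = -97741*(2/5)*(-2)*(-3 - 2)*5 = -97741*(2/5)*(-2)*(-5)*5 = -390964*5 = -97741*20 = -1954820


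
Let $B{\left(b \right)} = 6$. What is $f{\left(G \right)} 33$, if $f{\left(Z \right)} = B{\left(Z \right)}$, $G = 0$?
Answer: $198$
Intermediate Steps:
$f{\left(Z \right)} = 6$
$f{\left(G \right)} 33 = 6 \cdot 33 = 198$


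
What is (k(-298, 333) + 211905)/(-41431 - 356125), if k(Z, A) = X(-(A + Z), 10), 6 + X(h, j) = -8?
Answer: -211891/397556 ≈ -0.53298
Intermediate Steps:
X(h, j) = -14 (X(h, j) = -6 - 8 = -14)
k(Z, A) = -14
(k(-298, 333) + 211905)/(-41431 - 356125) = (-14 + 211905)/(-41431 - 356125) = 211891/(-397556) = 211891*(-1/397556) = -211891/397556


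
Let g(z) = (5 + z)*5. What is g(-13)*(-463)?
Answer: 18520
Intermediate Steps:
g(z) = 25 + 5*z
g(-13)*(-463) = (25 + 5*(-13))*(-463) = (25 - 65)*(-463) = -40*(-463) = 18520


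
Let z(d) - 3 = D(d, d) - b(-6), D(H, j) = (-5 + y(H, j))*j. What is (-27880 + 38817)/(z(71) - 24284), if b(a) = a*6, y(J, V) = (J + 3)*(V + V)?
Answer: 10937/721468 ≈ 0.015159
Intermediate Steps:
y(J, V) = 2*V*(3 + J) (y(J, V) = (3 + J)*(2*V) = 2*V*(3 + J))
b(a) = 6*a
D(H, j) = j*(-5 + 2*j*(3 + H)) (D(H, j) = (-5 + 2*j*(3 + H))*j = j*(-5 + 2*j*(3 + H)))
z(d) = 39 + d*(-5 + 2*d*(3 + d)) (z(d) = 3 + (d*(-5 + 2*d*(3 + d)) - 6*(-6)) = 3 + (d*(-5 + 2*d*(3 + d)) - 1*(-36)) = 3 + (d*(-5 + 2*d*(3 + d)) + 36) = 3 + (36 + d*(-5 + 2*d*(3 + d))) = 39 + d*(-5 + 2*d*(3 + d)))
(-27880 + 38817)/(z(71) - 24284) = (-27880 + 38817)/((39 + 71*(-5 + 2*71*(3 + 71))) - 24284) = 10937/((39 + 71*(-5 + 2*71*74)) - 24284) = 10937/((39 + 71*(-5 + 10508)) - 24284) = 10937/((39 + 71*10503) - 24284) = 10937/((39 + 745713) - 24284) = 10937/(745752 - 24284) = 10937/721468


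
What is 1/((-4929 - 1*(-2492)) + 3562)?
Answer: 1/1125 ≈ 0.00088889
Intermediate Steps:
1/((-4929 - 1*(-2492)) + 3562) = 1/((-4929 + 2492) + 3562) = 1/(-2437 + 3562) = 1/1125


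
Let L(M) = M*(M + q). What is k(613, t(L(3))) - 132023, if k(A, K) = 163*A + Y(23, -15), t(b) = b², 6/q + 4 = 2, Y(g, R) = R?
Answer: -32119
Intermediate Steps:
q = -3 (q = 6/(-4 + 2) = 6/(-2) = 6*(-½) = -3)
L(M) = M*(-3 + M) (L(M) = M*(M - 3) = M*(-3 + M))
k(A, K) = -15 + 163*A (k(A, K) = 163*A - 15 = -15 + 163*A)
k(613, t(L(3))) - 132023 = (-15 + 163*613) - 132023 = (-15 + 99919) - 132023 = 99904 - 132023 = -32119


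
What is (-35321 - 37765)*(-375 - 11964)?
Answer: 901808154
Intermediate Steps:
(-35321 - 37765)*(-375 - 11964) = -73086*(-12339) = 901808154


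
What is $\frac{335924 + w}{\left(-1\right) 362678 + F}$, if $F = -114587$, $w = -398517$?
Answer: $\frac{1181}{9005} \approx 0.13115$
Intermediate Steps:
$\frac{335924 + w}{\left(-1\right) 362678 + F} = \frac{335924 - 398517}{\left(-1\right) 362678 - 114587} = - \frac{62593}{-362678 - 114587} = - \frac{62593}{-477265} = \left(-62593\right) \left(- \frac{1}{477265}\right) = \frac{1181}{9005}$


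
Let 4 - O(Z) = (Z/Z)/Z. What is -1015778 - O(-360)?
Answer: -365681521/360 ≈ -1.0158e+6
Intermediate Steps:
O(Z) = 4 - 1/Z (O(Z) = 4 - Z/Z/Z = 4 - 1/Z)
-1015778 - O(-360) = -1015778 - (4 - 1/(-360)) = -1015778 - (4 - 1*(-1/360)) = -1015778 - (4 + 1/360) = -1015778 - 1*1441/360 = -1015778 - 1441/360 = -365681521/360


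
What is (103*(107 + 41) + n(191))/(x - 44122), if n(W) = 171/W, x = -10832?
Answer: -2911775/10496214 ≈ -0.27741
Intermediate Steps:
(103*(107 + 41) + n(191))/(x - 44122) = (103*(107 + 41) + 171/191)/(-10832 - 44122) = (103*148 + 171*(1/191))/(-54954) = (15244 + 171/191)*(-1/54954) = (2911775/191)*(-1/54954) = -2911775/10496214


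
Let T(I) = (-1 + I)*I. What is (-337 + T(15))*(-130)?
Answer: 16510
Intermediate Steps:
T(I) = I*(-1 + I)
(-337 + T(15))*(-130) = (-337 + 15*(-1 + 15))*(-130) = (-337 + 15*14)*(-130) = (-337 + 210)*(-130) = -127*(-130) = 16510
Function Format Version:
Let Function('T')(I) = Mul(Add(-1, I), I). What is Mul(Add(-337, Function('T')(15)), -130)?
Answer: 16510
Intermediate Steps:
Function('T')(I) = Mul(I, Add(-1, I))
Mul(Add(-337, Function('T')(15)), -130) = Mul(Add(-337, Mul(15, Add(-1, 15))), -130) = Mul(Add(-337, Mul(15, 14)), -130) = Mul(Add(-337, 210), -130) = Mul(-127, -130) = 16510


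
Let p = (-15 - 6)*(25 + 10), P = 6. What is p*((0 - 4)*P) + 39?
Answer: 17679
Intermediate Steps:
p = -735 (p = -21*35 = -735)
p*((0 - 4)*P) + 39 = -735*(0 - 4)*6 + 39 = -(-2940)*6 + 39 = -735*(-24) + 39 = 17640 + 39 = 17679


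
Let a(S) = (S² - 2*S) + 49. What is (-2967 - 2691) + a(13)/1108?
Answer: -1567218/277 ≈ -5657.8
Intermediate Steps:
a(S) = 49 + S² - 2*S
(-2967 - 2691) + a(13)/1108 = (-2967 - 2691) + (49 + 13² - 2*13)/1108 = -5658 + (49 + 169 - 26)*(1/1108) = -5658 + 192*(1/1108) = -5658 + 48/277 = -1567218/277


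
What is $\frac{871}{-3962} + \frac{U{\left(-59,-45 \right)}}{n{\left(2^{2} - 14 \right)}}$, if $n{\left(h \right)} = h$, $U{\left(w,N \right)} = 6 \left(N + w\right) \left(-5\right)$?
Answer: $- \frac{1237015}{3962} \approx -312.22$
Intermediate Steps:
$U{\left(w,N \right)} = - 30 N - 30 w$ ($U{\left(w,N \right)} = \left(6 N + 6 w\right) \left(-5\right) = - 30 N - 30 w$)
$\frac{871}{-3962} + \frac{U{\left(-59,-45 \right)}}{n{\left(2^{2} - 14 \right)}} = \frac{871}{-3962} + \frac{\left(-30\right) \left(-45\right) - -1770}{2^{2} - 14} = 871 \left(- \frac{1}{3962}\right) + \frac{1350 + 1770}{4 - 14} = - \frac{871}{3962} + \frac{3120}{-10} = - \frac{871}{3962} + 3120 \left(- \frac{1}{10}\right) = - \frac{871}{3962} - 312 = - \frac{1237015}{3962}$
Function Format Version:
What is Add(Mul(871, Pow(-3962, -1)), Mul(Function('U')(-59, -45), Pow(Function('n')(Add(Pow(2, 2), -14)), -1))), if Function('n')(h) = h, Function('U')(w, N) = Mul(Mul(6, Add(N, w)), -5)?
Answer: Rational(-1237015, 3962) ≈ -312.22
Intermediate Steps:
Function('U')(w, N) = Add(Mul(-30, N), Mul(-30, w)) (Function('U')(w, N) = Mul(Add(Mul(6, N), Mul(6, w)), -5) = Add(Mul(-30, N), Mul(-30, w)))
Add(Mul(871, Pow(-3962, -1)), Mul(Function('U')(-59, -45), Pow(Function('n')(Add(Pow(2, 2), -14)), -1))) = Add(Mul(871, Pow(-3962, -1)), Mul(Add(Mul(-30, -45), Mul(-30, -59)), Pow(Add(Pow(2, 2), -14), -1))) = Add(Mul(871, Rational(-1, 3962)), Mul(Add(1350, 1770), Pow(Add(4, -14), -1))) = Add(Rational(-871, 3962), Mul(3120, Pow(-10, -1))) = Add(Rational(-871, 3962), Mul(3120, Rational(-1, 10))) = Add(Rational(-871, 3962), -312) = Rational(-1237015, 3962)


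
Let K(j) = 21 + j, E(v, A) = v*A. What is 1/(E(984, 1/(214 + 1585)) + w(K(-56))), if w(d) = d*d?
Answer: 1799/2204759 ≈ 0.00081596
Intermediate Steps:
E(v, A) = A*v
w(d) = d²
1/(E(984, 1/(214 + 1585)) + w(K(-56))) = 1/(984/(214 + 1585) + (21 - 56)²) = 1/(984/1799 + (-35)²) = 1/((1/1799)*984 + 1225) = 1/(984/1799 + 1225) = 1/(2204759/1799) = 1799/2204759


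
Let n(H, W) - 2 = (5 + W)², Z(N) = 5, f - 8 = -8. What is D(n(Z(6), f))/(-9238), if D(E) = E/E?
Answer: -1/9238 ≈ -0.00010825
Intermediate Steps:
f = 0 (f = 8 - 8 = 0)
n(H, W) = 2 + (5 + W)²
D(E) = 1
D(n(Z(6), f))/(-9238) = 1/(-9238) = 1*(-1/9238) = -1/9238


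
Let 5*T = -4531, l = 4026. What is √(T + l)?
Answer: √77995/5 ≈ 55.855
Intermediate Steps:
T = -4531/5 (T = (⅕)*(-4531) = -4531/5 ≈ -906.20)
√(T + l) = √(-4531/5 + 4026) = √(15599/5) = √77995/5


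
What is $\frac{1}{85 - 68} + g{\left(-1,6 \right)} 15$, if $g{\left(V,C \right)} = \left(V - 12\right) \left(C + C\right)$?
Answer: $- \frac{39779}{17} \approx -2339.9$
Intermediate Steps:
$g{\left(V,C \right)} = 2 C \left(-12 + V\right)$ ($g{\left(V,C \right)} = \left(-12 + V\right) 2 C = 2 C \left(-12 + V\right)$)
$\frac{1}{85 - 68} + g{\left(-1,6 \right)} 15 = \frac{1}{85 - 68} + 2 \cdot 6 \left(-12 - 1\right) 15 = \frac{1}{17} + 2 \cdot 6 \left(-13\right) 15 = \frac{1}{17} - 2340 = - \frac{39779}{17}$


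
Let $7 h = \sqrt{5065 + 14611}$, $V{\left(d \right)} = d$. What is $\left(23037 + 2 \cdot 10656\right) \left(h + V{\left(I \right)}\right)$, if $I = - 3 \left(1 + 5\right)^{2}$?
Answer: $-4789692 + \frac{88698 \sqrt{4919}}{7} \approx -3.901 \cdot 10^{6}$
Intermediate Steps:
$I = -108$ ($I = - 3 \cdot 6^{2} = \left(-3\right) 36 = -108$)
$h = \frac{2 \sqrt{4919}}{7}$ ($h = \frac{\sqrt{5065 + 14611}}{7} = \frac{\sqrt{19676}}{7} = \frac{2 \sqrt{4919}}{7} \approx 20.039$)
$\left(23037 + 2 \cdot 10656\right) \left(h + V{\left(I \right)}\right) = \left(23037 + 2 \cdot 10656\right) \left(\frac{2 \sqrt{4919}}{7} - 108\right) = \left(23037 + 21312\right) \left(-108 + \frac{2 \sqrt{4919}}{7}\right) = 44349 \left(-108 + \frac{2 \sqrt{4919}}{7}\right) = -4789692 + \frac{88698 \sqrt{4919}}{7}$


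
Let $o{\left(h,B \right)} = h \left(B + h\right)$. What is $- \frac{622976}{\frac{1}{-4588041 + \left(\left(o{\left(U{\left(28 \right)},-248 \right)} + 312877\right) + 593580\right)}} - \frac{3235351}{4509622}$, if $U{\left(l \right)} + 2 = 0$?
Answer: $\frac{10341586866983902697}{4509622} \approx 2.2932 \cdot 10^{12}$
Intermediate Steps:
$U{\left(l \right)} = -2$ ($U{\left(l \right)} = -2 + 0 = -2$)
$- \frac{622976}{\frac{1}{-4588041 + \left(\left(o{\left(U{\left(28 \right)},-248 \right)} + 312877\right) + 593580\right)}} - \frac{3235351}{4509622} = - \frac{622976}{\frac{1}{-4588041 + \left(\left(- 2 \left(-248 - 2\right) + 312877\right) + 593580\right)}} - \frac{3235351}{4509622} = - \frac{622976}{\frac{1}{-4588041 + \left(\left(\left(-2\right) \left(-250\right) + 312877\right) + 593580\right)}} - \frac{3235351}{4509622} = - \frac{622976}{\frac{1}{-4588041 + \left(\left(500 + 312877\right) + 593580\right)}} - \frac{3235351}{4509622} = - \frac{622976}{\frac{1}{-4588041 + \left(313377 + 593580\right)}} - \frac{3235351}{4509622} = - \frac{622976}{\frac{1}{-4588041 + 906957}} - \frac{3235351}{4509622} = - \frac{622976}{\frac{1}{-3681084}} - \frac{3235351}{4509622} = - \frac{622976}{- \frac{1}{3681084}} - \frac{3235351}{4509622} = \left(-622976\right) \left(-3681084\right) - \frac{3235351}{4509622} = 2293226985984 - \frac{3235351}{4509622} = \frac{10341586866983902697}{4509622}$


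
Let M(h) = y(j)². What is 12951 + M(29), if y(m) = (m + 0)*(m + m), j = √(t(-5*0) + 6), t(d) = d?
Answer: 13095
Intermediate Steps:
j = √6 (j = √(-5*0 + 6) = √(0 + 6) = √6 ≈ 2.4495)
y(m) = 2*m² (y(m) = m*(2*m) = 2*m²)
M(h) = 144 (M(h) = (2*(√6)²)² = (2*6)² = 12² = 144)
12951 + M(29) = 12951 + 144 = 13095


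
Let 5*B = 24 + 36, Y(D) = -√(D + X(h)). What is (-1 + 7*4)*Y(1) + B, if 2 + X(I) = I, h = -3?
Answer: 12 - 54*I ≈ 12.0 - 54.0*I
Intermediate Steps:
X(I) = -2 + I
Y(D) = -√(-5 + D) (Y(D) = -√(D + (-2 - 3)) = -√(D - 5) = -√(-5 + D))
B = 12 (B = (24 + 36)/5 = (⅕)*60 = 12)
(-1 + 7*4)*Y(1) + B = (-1 + 7*4)*(-√(-5 + 1)) + 12 = (-1 + 28)*(-√(-4)) + 12 = 27*(-2*I) + 12 = -54*I + 12 = 12 - 54*I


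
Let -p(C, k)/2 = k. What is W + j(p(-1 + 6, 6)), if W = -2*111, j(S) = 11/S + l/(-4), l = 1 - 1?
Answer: -2675/12 ≈ -222.92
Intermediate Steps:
l = 0
p(C, k) = -2*k
j(S) = 11/S (j(S) = 11/S + 0/(-4) = 11/S + 0*(-¼) = 11/S + 0 = 11/S)
W = -222
W + j(p(-1 + 6, 6)) = -222 + 11/((-2*6)) = -222 + 11/(-12) = -222 + 11*(-1/12) = -222 - 11/12 = -2675/12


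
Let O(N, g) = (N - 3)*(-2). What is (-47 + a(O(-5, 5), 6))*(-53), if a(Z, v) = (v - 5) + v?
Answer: 2120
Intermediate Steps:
O(N, g) = 6 - 2*N (O(N, g) = (-3 + N)*(-2) = 6 - 2*N)
a(Z, v) = -5 + 2*v (a(Z, v) = (-5 + v) + v = -5 + 2*v)
(-47 + a(O(-5, 5), 6))*(-53) = (-47 + (-5 + 2*6))*(-53) = (-47 + (-5 + 12))*(-53) = (-47 + 7)*(-53) = -40*(-53) = 2120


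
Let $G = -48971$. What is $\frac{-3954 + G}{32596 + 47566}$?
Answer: $- \frac{52925}{80162} \approx -0.66023$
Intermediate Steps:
$\frac{-3954 + G}{32596 + 47566} = \frac{-3954 - 48971}{32596 + 47566} = - \frac{52925}{80162}$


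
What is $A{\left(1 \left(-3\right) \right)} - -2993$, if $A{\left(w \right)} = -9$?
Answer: $2984$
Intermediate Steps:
$A{\left(1 \left(-3\right) \right)} - -2993 = -9 - -2993 = -9 + 2993 = 2984$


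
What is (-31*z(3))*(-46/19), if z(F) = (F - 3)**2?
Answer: 0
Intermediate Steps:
z(F) = (-3 + F)**2
(-31*z(3))*(-46/19) = (-31*(-3 + 3)**2)*(-46/19) = (-31*0**2)*(-46*1/19) = -31*0*(-46/19) = 0*(-46/19) = 0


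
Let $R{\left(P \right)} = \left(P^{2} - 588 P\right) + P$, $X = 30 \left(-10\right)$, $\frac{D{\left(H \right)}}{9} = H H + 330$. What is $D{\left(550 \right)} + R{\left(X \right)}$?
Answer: $2991570$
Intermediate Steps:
$D{\left(H \right)} = 2970 + 9 H^{2}$ ($D{\left(H \right)} = 9 \left(H H + 330\right) = 9 \left(H^{2} + 330\right) = 9 \left(330 + H^{2}\right) = 2970 + 9 H^{2}$)
$X = -300$
$R{\left(P \right)} = P^{2} - 587 P$
$D{\left(550 \right)} + R{\left(X \right)} = \left(2970 + 9 \cdot 550^{2}\right) - 300 \left(-587 - 300\right) = \left(2970 + 9 \cdot 302500\right) - -266100 = \left(2970 + 2722500\right) + 266100 = 2725470 + 266100 = 2991570$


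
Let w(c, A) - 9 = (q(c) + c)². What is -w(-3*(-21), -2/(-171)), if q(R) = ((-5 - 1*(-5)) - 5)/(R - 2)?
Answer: -14763733/3721 ≈ -3967.7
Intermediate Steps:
q(R) = -5/(-2 + R) (q(R) = ((-5 + 5) - 5)/(-2 + R) = (0 - 5)/(-2 + R) = -5/(-2 + R))
w(c, A) = 9 + (c - 5/(-2 + c))² (w(c, A) = 9 + (-5/(-2 + c) + c)² = 9 + (c - 5/(-2 + c))²)
-w(-3*(-21), -2/(-171)) = -(9 + (-3*(-21) - 5/(-2 - 3*(-21)))²) = -(9 + (63 - 5/(-2 + 63))²) = -(9 + (63 - 5/61)²) = -(9 + (3838/61)²) = -(9 + 14730244/3721) = -1*14763733/3721 = -14763733/3721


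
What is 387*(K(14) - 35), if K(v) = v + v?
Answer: -2709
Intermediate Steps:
K(v) = 2*v
387*(K(14) - 35) = 387*(2*14 - 35) = 387*(28 - 35) = 387*(-7) = -2709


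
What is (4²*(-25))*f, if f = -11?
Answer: 4400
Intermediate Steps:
(4²*(-25))*f = (4²*(-25))*(-11) = (16*(-25))*(-11) = -400*(-11) = 4400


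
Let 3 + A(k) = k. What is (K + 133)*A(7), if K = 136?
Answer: 1076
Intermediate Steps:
A(k) = -3 + k
(K + 133)*A(7) = (136 + 133)*(-3 + 7) = 269*4 = 1076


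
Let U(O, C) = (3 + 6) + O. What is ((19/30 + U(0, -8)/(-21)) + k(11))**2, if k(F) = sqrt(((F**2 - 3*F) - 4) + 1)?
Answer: 3750349/44100 + 43*sqrt(85)/105 ≈ 88.818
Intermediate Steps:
U(O, C) = 9 + O
k(F) = sqrt(-3 + F**2 - 3*F) (k(F) = sqrt((-4 + F**2 - 3*F) + 1) = sqrt(-3 + F**2 - 3*F))
((19/30 + U(0, -8)/(-21)) + k(11))**2 = ((19/30 + (9 + 0)/(-21)) + sqrt(-3 + 11**2 - 3*11))**2 = ((19*(1/30) + 9*(-1/21)) + sqrt(-3 + 121 - 33))**2 = ((19/30 - 3/7) + sqrt(85))**2 = (43/210 + sqrt(85))**2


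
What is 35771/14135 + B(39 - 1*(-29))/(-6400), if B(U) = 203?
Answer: 45212999/18092800 ≈ 2.4990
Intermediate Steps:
35771/14135 + B(39 - 1*(-29))/(-6400) = 35771/14135 + 203/(-6400) = 35771*(1/14135) + 203*(-1/6400) = 35771/14135 - 203/6400 = 45212999/18092800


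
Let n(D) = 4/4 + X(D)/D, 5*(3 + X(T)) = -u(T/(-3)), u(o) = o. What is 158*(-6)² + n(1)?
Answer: 85291/15 ≈ 5686.1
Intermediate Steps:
X(T) = -3 + T/15 (X(T) = -3 + (-T/(-3))/5 = -3 + (-T*(-1)/3)/5 = -3 + (-(-1)*T/3)/5 = -3 + (T/3)/5 = -3 + T/15)
n(D) = 1 + (-3 + D/15)/D (n(D) = 4/4 + (-3 + D/15)/D = 4*(¼) + (-3 + D/15)/D = 1 + (-3 + D/15)/D)
158*(-6)² + n(1) = 158*(-6)² + (16/15 - 3/1) = 158*36 + (16/15 - 3*1) = 5688 + (16/15 - 3) = 5688 - 29/15 = 85291/15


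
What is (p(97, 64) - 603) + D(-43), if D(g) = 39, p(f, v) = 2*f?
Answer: -370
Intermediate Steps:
(p(97, 64) - 603) + D(-43) = (2*97 - 603) + 39 = (194 - 603) + 39 = -409 + 39 = -370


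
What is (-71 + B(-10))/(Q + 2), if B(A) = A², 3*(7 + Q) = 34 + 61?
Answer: 87/80 ≈ 1.0875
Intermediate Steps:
Q = 74/3 (Q = -7 + (34 + 61)/3 = -7 + (⅓)*95 = -7 + 95/3 = 74/3 ≈ 24.667)
(-71 + B(-10))/(Q + 2) = (-71 + (-10)²)/(74/3 + 2) = (-71 + 100)/(80/3) = (3/80)*29 = 87/80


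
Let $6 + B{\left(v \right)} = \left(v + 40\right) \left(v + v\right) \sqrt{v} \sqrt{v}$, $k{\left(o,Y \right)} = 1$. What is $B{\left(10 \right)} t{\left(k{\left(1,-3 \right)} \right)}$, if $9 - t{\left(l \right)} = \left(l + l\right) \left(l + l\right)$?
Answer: $49970$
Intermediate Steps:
$t{\left(l \right)} = 9 - 4 l^{2}$ ($t{\left(l \right)} = 9 - \left(l + l\right) \left(l + l\right) = 9 - 2 l 2 l = 9 - 4 l^{2}$)
$B{\left(v \right)} = -6 + 2 v^{2} \left(40 + v\right)$ ($B{\left(v \right)} = -6 + \left(v + 40\right) \left(v + v\right) \sqrt{v} \sqrt{v} = -6 + \left(40 + v\right) 2 v \sqrt{v} \sqrt{v} = -6 + 2 v \left(40 + v\right) \sqrt{v} \sqrt{v} = -6 + 2 v^{\frac{3}{2}} \left(40 + v\right) \sqrt{v} = -6 + 2 v^{2} \left(40 + v\right)$)
$B{\left(10 \right)} t{\left(k{\left(1,-3 \right)} \right)} = \left(-6 + 2 \cdot 10^{3} + 80 \cdot 10^{2}\right) \left(9 - 4 \cdot 1^{2}\right) = \left(-6 + 2 \cdot 1000 + 80 \cdot 100\right) \left(9 - 4\right) = \left(-6 + 2000 + 8000\right) \left(9 - 4\right) = 9994 \cdot 5 = 49970$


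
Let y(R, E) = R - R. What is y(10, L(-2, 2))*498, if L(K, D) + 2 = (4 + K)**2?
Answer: 0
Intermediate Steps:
L(K, D) = -2 + (4 + K)**2
y(R, E) = 0
y(10, L(-2, 2))*498 = 0*498 = 0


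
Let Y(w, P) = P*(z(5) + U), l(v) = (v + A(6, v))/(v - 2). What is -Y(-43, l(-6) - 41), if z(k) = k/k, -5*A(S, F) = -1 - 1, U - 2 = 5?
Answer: 1612/5 ≈ 322.40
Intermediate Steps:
U = 7 (U = 2 + 5 = 7)
A(S, F) = ⅖ (A(S, F) = -(-1 - 1)/5 = -⅕*(-2) = ⅖)
l(v) = (⅖ + v)/(-2 + v) (l(v) = (v + ⅖)/(v - 2) = (⅖ + v)/(-2 + v))
z(k) = 1
Y(w, P) = 8*P (Y(w, P) = P*(1 + 7) = P*8 = 8*P)
-Y(-43, l(-6) - 41) = -8*((⅖ - 6)/(-2 - 6) - 41) = -8*(-28/5/(-8) - 41) = -8*(-⅛*(-28/5) - 41) = -8*(7/10 - 41) = -8*(-403)/10 = -1*(-1612/5) = 1612/5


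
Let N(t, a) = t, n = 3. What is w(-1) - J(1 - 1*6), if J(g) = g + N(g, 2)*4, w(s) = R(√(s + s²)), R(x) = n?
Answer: 28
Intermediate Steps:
R(x) = 3
w(s) = 3
J(g) = 5*g (J(g) = g + g*4 = g + 4*g = 5*g)
w(-1) - J(1 - 1*6) = 3 - 5*(1 - 1*6) = 3 - 5*(1 - 6) = 3 - 5*(-5) = 3 - 1*(-25) = 3 + 25 = 28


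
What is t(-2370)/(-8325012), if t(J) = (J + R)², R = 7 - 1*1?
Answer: -465708/693751 ≈ -0.67129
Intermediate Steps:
R = 6 (R = 7 - 1 = 6)
t(J) = (6 + J)² (t(J) = (J + 6)² = (6 + J)²)
t(-2370)/(-8325012) = (6 - 2370)²/(-8325012) = (-2364)²*(-1/8325012) = 5588496*(-1/8325012) = -465708/693751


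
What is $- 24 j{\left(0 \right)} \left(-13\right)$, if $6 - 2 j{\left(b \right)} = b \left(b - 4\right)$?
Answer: $936$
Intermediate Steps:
$j{\left(b \right)} = 3 - \frac{b \left(-4 + b\right)}{2}$ ($j{\left(b \right)} = 3 - \frac{b \left(b - 4\right)}{2} = 3 - \frac{b \left(-4 + b\right)}{2}$)
$- 24 j{\left(0 \right)} \left(-13\right) = - 24 \left(3 + 2 \cdot 0 - \frac{0^{2}}{2}\right) \left(-13\right) = - 24 \left(3 + 0 - 0\right) \left(-13\right) = - 24 \left(3 + 0 + 0\right) \left(-13\right) = \left(-24\right) 3 \left(-13\right) = \left(-72\right) \left(-13\right) = 936$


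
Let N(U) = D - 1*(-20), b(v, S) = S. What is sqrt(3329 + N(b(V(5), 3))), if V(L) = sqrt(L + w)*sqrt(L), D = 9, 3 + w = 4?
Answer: sqrt(3358) ≈ 57.948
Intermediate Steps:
w = 1 (w = -3 + 4 = 1)
V(L) = sqrt(L)*sqrt(1 + L) (V(L) = sqrt(L + 1)*sqrt(L) = sqrt(1 + L)*sqrt(L) = sqrt(L)*sqrt(1 + L))
N(U) = 29 (N(U) = 9 - 1*(-20) = 9 + 20 = 29)
sqrt(3329 + N(b(V(5), 3))) = sqrt(3329 + 29) = sqrt(3358)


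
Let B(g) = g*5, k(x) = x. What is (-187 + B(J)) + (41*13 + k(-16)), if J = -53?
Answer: 65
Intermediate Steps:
B(g) = 5*g
(-187 + B(J)) + (41*13 + k(-16)) = (-187 + 5*(-53)) + (41*13 - 16) = (-187 - 265) + (533 - 16) = -452 + 517 = 65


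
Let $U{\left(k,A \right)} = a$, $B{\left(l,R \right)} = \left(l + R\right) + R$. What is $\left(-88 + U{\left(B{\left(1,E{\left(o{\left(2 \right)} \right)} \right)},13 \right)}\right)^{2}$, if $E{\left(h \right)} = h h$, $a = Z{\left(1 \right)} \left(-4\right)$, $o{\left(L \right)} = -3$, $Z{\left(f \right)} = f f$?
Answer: $8464$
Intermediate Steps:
$Z{\left(f \right)} = f^{2}$
$a = -4$ ($a = 1^{2} \left(-4\right) = 1 \left(-4\right) = -4$)
$E{\left(h \right)} = h^{2}$
$B{\left(l,R \right)} = l + 2 R$ ($B{\left(l,R \right)} = \left(R + l\right) + R = l + 2 R$)
$U{\left(k,A \right)} = -4$
$\left(-88 + U{\left(B{\left(1,E{\left(o{\left(2 \right)} \right)} \right)},13 \right)}\right)^{2} = \left(-88 - 4\right)^{2} = \left(-92\right)^{2} = 8464$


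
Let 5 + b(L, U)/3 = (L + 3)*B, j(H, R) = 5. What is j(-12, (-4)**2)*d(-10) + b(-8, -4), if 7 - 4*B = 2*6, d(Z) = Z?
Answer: -185/4 ≈ -46.250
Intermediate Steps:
B = -5/4 (B = 7/4 - 6/2 = 7/4 - 1/4*12 = 7/4 - 3 = -5/4 ≈ -1.2500)
b(L, U) = -105/4 - 15*L/4 (b(L, U) = -15 + 3*((L + 3)*(-5/4)) = -15 + 3*((3 + L)*(-5/4)) = -15 + 3*(-15/4 - 5*L/4) = -15 + (-45/4 - 15*L/4) = -105/4 - 15*L/4)
j(-12, (-4)**2)*d(-10) + b(-8, -4) = 5*(-10) + (-105/4 - 15/4*(-8)) = -50 + (-105/4 + 30) = -50 + 15/4 = -185/4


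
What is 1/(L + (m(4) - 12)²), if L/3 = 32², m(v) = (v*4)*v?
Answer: 1/5776 ≈ 0.00017313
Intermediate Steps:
m(v) = 4*v² (m(v) = (4*v)*v = 4*v²)
L = 3072 (L = 3*32² = 3*1024 = 3072)
1/(L + (m(4) - 12)²) = 1/(3072 + (4*4² - 12)²) = 1/(3072 + (4*16 - 12)²) = 1/(3072 + (64 - 12)²) = 1/(3072 + 52²) = 1/(3072 + 2704) = 1/5776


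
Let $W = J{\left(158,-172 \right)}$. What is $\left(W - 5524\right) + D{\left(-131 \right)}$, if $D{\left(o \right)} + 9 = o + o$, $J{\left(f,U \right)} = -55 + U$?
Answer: $-6022$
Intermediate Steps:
$D{\left(o \right)} = -9 + 2 o$ ($D{\left(o \right)} = -9 + \left(o + o\right) = -9 + 2 o$)
$W = -227$ ($W = -55 - 172 = -227$)
$\left(W - 5524\right) + D{\left(-131 \right)} = \left(-227 - 5524\right) + \left(-9 + 2 \left(-131\right)\right) = -5751 - 271 = -6022$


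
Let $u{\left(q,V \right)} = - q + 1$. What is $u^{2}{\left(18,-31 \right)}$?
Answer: $289$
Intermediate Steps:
$u{\left(q,V \right)} = 1 - q$
$u^{2}{\left(18,-31 \right)} = \left(1 - 18\right)^{2} = \left(-17\right)^{2} = 289$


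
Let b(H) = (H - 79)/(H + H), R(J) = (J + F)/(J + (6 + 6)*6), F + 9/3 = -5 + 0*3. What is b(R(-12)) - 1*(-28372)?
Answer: 28491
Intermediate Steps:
F = -8 (F = -3 + (-5 + 0*3) = -3 + (-5 + 0) = -3 - 5 = -8)
R(J) = (-8 + J)/(72 + J) (R(J) = (J - 8)/(J + (6 + 6)*6) = (-8 + J)/(J + 12*6) = (-8 + J)/(J + 72) = (-8 + J)/(72 + J))
b(H) = (-79 + H)/(2*H) (b(H) = (-79 + H)/((2*H)) = (-79 + H)*(1/(2*H)) = (-79 + H)/(2*H))
b(R(-12)) - 1*(-28372) = (-79 + (-8 - 12)/(72 - 12))/(2*(((-8 - 12)/(72 - 12)))) - 1*(-28372) = (-79 - 20/60)/(2*((-20/60))) + 28372 = (-79 + (1/60)*(-20))/(2*(((1/60)*(-20)))) + 28372 = (-79 - ⅓)/(2*(-⅓)) + 28372 = (½)*(-3)*(-238/3) + 28372 = 119 + 28372 = 28491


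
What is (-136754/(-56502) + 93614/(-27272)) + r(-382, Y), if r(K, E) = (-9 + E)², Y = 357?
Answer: 46652580986359/385230636 ≈ 1.2110e+5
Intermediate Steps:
(-136754/(-56502) + 93614/(-27272)) + r(-382, Y) = (-136754/(-56502) + 93614/(-27272)) + (-9 + 357)² = (-136754*(-1/56502) + 93614*(-1/27272)) + 348² = (68377/28251 - 46807/13636) + 121104 = -389955785/385230636 + 121104 = 46652580986359/385230636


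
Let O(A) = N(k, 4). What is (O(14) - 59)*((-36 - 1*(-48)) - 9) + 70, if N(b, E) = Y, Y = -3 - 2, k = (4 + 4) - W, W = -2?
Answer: -122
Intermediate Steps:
k = 10 (k = (4 + 4) - 1*(-2) = 8 + 2 = 10)
Y = -5
N(b, E) = -5
O(A) = -5
(O(14) - 59)*((-36 - 1*(-48)) - 9) + 70 = (-5 - 59)*((-36 - 1*(-48)) - 9) + 70 = -64*((-36 + 48) - 9) + 70 = -64*(12 - 9) + 70 = -64*3 + 70 = -192 + 70 = -122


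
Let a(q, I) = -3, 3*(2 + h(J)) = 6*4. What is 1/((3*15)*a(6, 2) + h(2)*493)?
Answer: 1/2823 ≈ 0.00035423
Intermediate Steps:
h(J) = 6 (h(J) = -2 + (6*4)/3 = -2 + (⅓)*24 = -2 + 8 = 6)
1/((3*15)*a(6, 2) + h(2)*493) = 1/((3*15)*(-3) + 6*493) = 1/(45*(-3) + 2958) = 1/(-135 + 2958) = 1/2823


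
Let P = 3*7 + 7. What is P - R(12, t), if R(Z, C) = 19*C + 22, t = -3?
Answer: 63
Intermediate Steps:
P = 28 (P = 21 + 7 = 28)
R(Z, C) = 22 + 19*C
P - R(12, t) = 28 - (22 + 19*(-3)) = 28 - (22 - 57) = 28 - 1*(-35) = 28 + 35 = 63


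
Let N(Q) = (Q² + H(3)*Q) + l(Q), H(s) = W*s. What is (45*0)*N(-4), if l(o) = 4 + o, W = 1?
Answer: 0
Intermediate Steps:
H(s) = s (H(s) = 1*s = s)
N(Q) = 4 + Q² + 4*Q (N(Q) = (Q² + 3*Q) + (4 + Q) = 4 + Q² + 4*Q)
(45*0)*N(-4) = (45*0)*(4 + (-4)² + 4*(-4)) = 0*(4 + 16 - 16) = 0*4 = 0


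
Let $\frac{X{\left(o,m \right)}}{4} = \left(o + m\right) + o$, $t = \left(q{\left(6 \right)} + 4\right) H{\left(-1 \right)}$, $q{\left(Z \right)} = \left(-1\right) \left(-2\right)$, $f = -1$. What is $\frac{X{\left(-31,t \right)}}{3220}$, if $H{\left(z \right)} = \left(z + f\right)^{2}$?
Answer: $- \frac{38}{805} \approx -0.047205$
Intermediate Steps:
$q{\left(Z \right)} = 2$
$H{\left(z \right)} = \left(-1 + z\right)^{2}$ ($H{\left(z \right)} = \left(z - 1\right)^{2} = \left(-1 + z\right)^{2}$)
$t = 24$ ($t = \left(2 + 4\right) \left(-1 - 1\right)^{2} = 6 \left(-2\right)^{2} = 6 \cdot 4 = 24$)
$X{\left(o,m \right)} = 4 m + 8 o$ ($X{\left(o,m \right)} = 4 \left(\left(o + m\right) + o\right) = 4 \left(\left(m + o\right) + o\right) = 4 \left(m + 2 o\right) = 4 m + 8 o$)
$\frac{X{\left(-31,t \right)}}{3220} = \frac{4 \cdot 24 + 8 \left(-31\right)}{3220} = \left(96 - 248\right) \frac{1}{3220} = \left(-152\right) \frac{1}{3220} = - \frac{38}{805}$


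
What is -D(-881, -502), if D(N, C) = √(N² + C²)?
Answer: -√1028165 ≈ -1014.0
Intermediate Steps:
D(N, C) = √(C² + N²)
-D(-881, -502) = -√((-502)² + (-881)²) = -√(252004 + 776161) = -√1028165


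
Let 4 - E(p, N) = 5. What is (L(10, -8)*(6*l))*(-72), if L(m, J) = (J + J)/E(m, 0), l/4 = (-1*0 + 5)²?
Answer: -691200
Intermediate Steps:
E(p, N) = -1 (E(p, N) = 4 - 1*5 = 4 - 5 = -1)
l = 100 (l = 4*(-1*0 + 5)² = 4*(0 + 5)² = 4*5² = 4*25 = 100)
L(m, J) = -2*J (L(m, J) = (J + J)/(-1) = (2*J)*(-1) = -2*J)
(L(10, -8)*(6*l))*(-72) = ((-2*(-8))*(6*100))*(-72) = (16*600)*(-72) = 9600*(-72) = -691200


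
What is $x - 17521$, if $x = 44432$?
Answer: $26911$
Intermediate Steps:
$x - 17521 = 44432 - 17521 = 26911$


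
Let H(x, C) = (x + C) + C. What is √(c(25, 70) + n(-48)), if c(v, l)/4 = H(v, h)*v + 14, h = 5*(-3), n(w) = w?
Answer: 2*I*√123 ≈ 22.181*I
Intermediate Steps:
h = -15
H(x, C) = x + 2*C (H(x, C) = (C + x) + C = x + 2*C)
c(v, l) = 56 + 4*v*(-30 + v) (c(v, l) = 4*((v + 2*(-15))*v + 14) = 4*((v - 30)*v + 14) = 4*((-30 + v)*v + 14) = 4*(v*(-30 + v) + 14) = 4*(14 + v*(-30 + v)) = 56 + 4*v*(-30 + v))
√(c(25, 70) + n(-48)) = √((56 + 4*25*(-30 + 25)) - 48) = √((56 + 4*25*(-5)) - 48) = √((56 - 500) - 48) = √(-444 - 48) = √(-492) = 2*I*√123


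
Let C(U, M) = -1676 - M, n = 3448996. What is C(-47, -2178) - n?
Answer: -3448494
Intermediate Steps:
C(-47, -2178) - n = (-1676 - 1*(-2178)) - 1*3448996 = (-1676 + 2178) - 3448996 = 502 - 3448996 = -3448494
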